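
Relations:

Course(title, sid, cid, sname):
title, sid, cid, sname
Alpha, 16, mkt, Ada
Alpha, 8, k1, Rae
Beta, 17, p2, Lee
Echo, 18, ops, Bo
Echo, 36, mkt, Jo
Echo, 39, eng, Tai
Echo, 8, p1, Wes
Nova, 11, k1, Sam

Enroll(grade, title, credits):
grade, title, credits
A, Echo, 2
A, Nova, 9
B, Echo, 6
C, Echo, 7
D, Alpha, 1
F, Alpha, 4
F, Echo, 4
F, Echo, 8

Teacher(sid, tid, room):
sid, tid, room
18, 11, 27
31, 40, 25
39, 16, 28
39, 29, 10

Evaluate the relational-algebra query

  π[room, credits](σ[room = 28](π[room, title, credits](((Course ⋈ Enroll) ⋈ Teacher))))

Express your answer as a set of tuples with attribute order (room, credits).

{(28, 2), (28, 4), (28, 6), (28, 7), (28, 8)}

Course ⋈ Enroll (natural join on title): {(Alpha, 16, mkt, Ada, D, 1), (Alpha, 16, mkt, Ada, F, 4), (Alpha, 8, k1, Rae, D, 1), (Alpha, 8, k1, Rae, F, 4), (Echo, 18, ops, Bo, A, 2), (Echo, 18, ops, Bo, B, 6), (Echo, 18, ops, Bo, C, 7), (Echo, 18, ops, Bo, F, 4), (Echo, 18, ops, Bo, F, 8), (Echo, 36, mkt, Jo, A, 2), (Echo, 36, mkt, Jo, B, 6), (Echo, 36, mkt, Jo, C, 7), (Echo, 36, mkt, Jo, F, 4), (Echo, 36, mkt, Jo, F, 8), (Echo, 39, eng, Tai, A, 2), (Echo, 39, eng, Tai, B, 6), (Echo, 39, eng, Tai, C, 7), (Echo, 39, eng, Tai, F, 4), (Echo, 39, eng, Tai, F, 8), (Echo, 8, p1, Wes, A, 2), (Echo, 8, p1, Wes, B, 6), (Echo, 8, p1, Wes, C, 7), (Echo, 8, p1, Wes, F, 4), (Echo, 8, p1, Wes, F, 8), (Nova, 11, k1, Sam, A, 9)}
(Course ⋈ Enroll) ⋈ Teacher (natural join on sid): {(Echo, 18, ops, Bo, A, 2, 11, 27), (Echo, 18, ops, Bo, B, 6, 11, 27), (Echo, 18, ops, Bo, C, 7, 11, 27), (Echo, 18, ops, Bo, F, 4, 11, 27), (Echo, 18, ops, Bo, F, 8, 11, 27), (Echo, 39, eng, Tai, A, 2, 16, 28), (Echo, 39, eng, Tai, A, 2, 29, 10), (Echo, 39, eng, Tai, B, 6, 16, 28), (Echo, 39, eng, Tai, B, 6, 29, 10), (Echo, 39, eng, Tai, C, 7, 16, 28), (Echo, 39, eng, Tai, C, 7, 29, 10), (Echo, 39, eng, Tai, F, 4, 16, 28), (Echo, 39, eng, Tai, F, 4, 29, 10), (Echo, 39, eng, Tai, F, 8, 16, 28), (Echo, 39, eng, Tai, F, 8, 29, 10)}
Keep only column(s) room, title, credits: {(10, Echo, 2), (10, Echo, 4), (10, Echo, 6), (10, Echo, 7), (10, Echo, 8), (27, Echo, 2), (27, Echo, 4), (27, Echo, 6), (27, Echo, 7), (27, Echo, 8), (28, Echo, 2), (28, Echo, 4), (28, Echo, 6), (28, Echo, 7), (28, Echo, 8)}
Selection room = 28: {(28, Echo, 2), (28, Echo, 4), (28, Echo, 6), (28, Echo, 7), (28, Echo, 8)}
Keep only column(s) room, credits: {(28, 2), (28, 4), (28, 6), (28, 7), (28, 8)}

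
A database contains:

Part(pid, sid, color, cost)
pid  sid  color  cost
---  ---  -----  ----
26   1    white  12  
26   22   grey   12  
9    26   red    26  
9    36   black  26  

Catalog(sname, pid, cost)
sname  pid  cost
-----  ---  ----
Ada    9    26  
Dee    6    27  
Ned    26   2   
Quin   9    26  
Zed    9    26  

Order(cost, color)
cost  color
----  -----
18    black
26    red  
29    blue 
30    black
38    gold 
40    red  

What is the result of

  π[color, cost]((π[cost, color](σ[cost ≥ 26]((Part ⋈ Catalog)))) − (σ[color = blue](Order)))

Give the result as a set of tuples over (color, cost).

Natural join on pid, cost: {(9, 26, red, 26, Ada), (9, 26, red, 26, Quin), (9, 26, red, 26, Zed), (9, 36, black, 26, Ada), (9, 36, black, 26, Quin), (9, 36, black, 26, Zed)}
Selection cost ≥ 26: {(9, 26, red, 26, Ada), (9, 26, red, 26, Quin), (9, 26, red, 26, Zed), (9, 36, black, 26, Ada), (9, 36, black, 26, Quin), (9, 36, black, 26, Zed)}
Projecting to cost, color (4 duplicate(s) eliminated): {(26, black), (26, red)}
Selection color = blue: {(29, blue)}
Taking the difference: {(26, black), (26, red)}
Projecting to color, cost: {(black, 26), (red, 26)}

{(black, 26), (red, 26)}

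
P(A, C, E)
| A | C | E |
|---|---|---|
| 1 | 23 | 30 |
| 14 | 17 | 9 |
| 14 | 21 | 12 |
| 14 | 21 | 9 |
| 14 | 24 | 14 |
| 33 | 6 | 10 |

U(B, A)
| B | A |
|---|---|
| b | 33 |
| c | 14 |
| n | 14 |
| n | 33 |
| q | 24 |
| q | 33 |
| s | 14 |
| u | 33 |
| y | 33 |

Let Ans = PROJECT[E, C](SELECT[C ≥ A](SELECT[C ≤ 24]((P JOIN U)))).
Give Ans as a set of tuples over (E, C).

P ⋈ U (natural join on A): {(14, 17, 9, c), (14, 17, 9, n), (14, 17, 9, s), (14, 21, 12, c), (14, 21, 12, n), (14, 21, 12, s), (14, 21, 9, c), (14, 21, 9, n), (14, 21, 9, s), (14, 24, 14, c), (14, 24, 14, n), (14, 24, 14, s), (33, 6, 10, b), (33, 6, 10, n), (33, 6, 10, q), (33, 6, 10, u), (33, 6, 10, y)}
Apply σ_{C ≤ 24}; surviving tuples: {(14, 17, 9, c), (14, 17, 9, n), (14, 17, 9, s), (14, 21, 12, c), (14, 21, 12, n), (14, 21, 12, s), (14, 21, 9, c), (14, 21, 9, n), (14, 21, 9, s), (14, 24, 14, c), (14, 24, 14, n), (14, 24, 14, s), (33, 6, 10, b), (33, 6, 10, n), (33, 6, 10, q), (33, 6, 10, u), (33, 6, 10, y)}
Apply σ_{C ≥ A}; surviving tuples: {(14, 17, 9, c), (14, 17, 9, n), (14, 17, 9, s), (14, 21, 12, c), (14, 21, 12, n), (14, 21, 12, s), (14, 21, 9, c), (14, 21, 9, n), (14, 21, 9, s), (14, 24, 14, c), (14, 24, 14, n), (14, 24, 14, s)}
π[E, C]: project onto (E, C) (8 duplicate(s) eliminated) → {(12, 21), (14, 24), (9, 17), (9, 21)}

{(12, 21), (14, 24), (9, 17), (9, 21)}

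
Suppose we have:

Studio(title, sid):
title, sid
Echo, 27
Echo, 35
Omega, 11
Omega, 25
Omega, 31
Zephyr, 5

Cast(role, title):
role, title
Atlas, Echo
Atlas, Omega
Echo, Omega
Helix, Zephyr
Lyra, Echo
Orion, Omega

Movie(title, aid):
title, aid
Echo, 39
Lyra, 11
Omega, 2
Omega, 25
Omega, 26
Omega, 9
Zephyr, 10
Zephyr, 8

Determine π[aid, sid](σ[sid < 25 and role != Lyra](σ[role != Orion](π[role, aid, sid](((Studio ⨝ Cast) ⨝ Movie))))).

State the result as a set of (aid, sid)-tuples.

{(10, 5), (2, 11), (25, 11), (26, 11), (8, 5), (9, 11)}

Joining Studio and Cast on title yields {(Echo, 27, Atlas), (Echo, 27, Lyra), (Echo, 35, Atlas), (Echo, 35, Lyra), (Omega, 11, Atlas), (Omega, 11, Echo), (Omega, 11, Orion), (Omega, 25, Atlas), (Omega, 25, Echo), (Omega, 25, Orion), (Omega, 31, Atlas), (Omega, 31, Echo), (Omega, 31, Orion), (Zephyr, 5, Helix)}.
Joining (Studio ⨝ Cast) and Movie on title yields {(Echo, 27, Atlas, 39), (Echo, 27, Lyra, 39), (Echo, 35, Atlas, 39), (Echo, 35, Lyra, 39), (Omega, 11, Atlas, 2), (Omega, 11, Atlas, 25), (Omega, 11, Atlas, 26), (Omega, 11, Atlas, 9), (Omega, 11, Echo, 2), (Omega, 11, Echo, 25), (Omega, 11, Echo, 26), (Omega, 11, Echo, 9), (Omega, 11, Orion, 2), (Omega, 11, Orion, 25), (Omega, 11, Orion, 26), (Omega, 11, Orion, 9), (Omega, 25, Atlas, 2), (Omega, 25, Atlas, 25), (Omega, 25, Atlas, 26), (Omega, 25, Atlas, 9), (Omega, 25, Echo, 2), (Omega, 25, Echo, 25), (Omega, 25, Echo, 26), (Omega, 25, Echo, 9), (Omega, 25, Orion, 2), (Omega, 25, Orion, 25), (Omega, 25, Orion, 26), (Omega, 25, Orion, 9), (Omega, 31, Atlas, 2), (Omega, 31, Atlas, 25), (Omega, 31, Atlas, 26), (Omega, 31, Atlas, 9), (Omega, 31, Echo, 2), (Omega, 31, Echo, 25), (Omega, 31, Echo, 26), (Omega, 31, Echo, 9), (Omega, 31, Orion, 2), (Omega, 31, Orion, 25), (Omega, 31, Orion, 26), (Omega, 31, Orion, 9), (Zephyr, 5, Helix, 10), (Zephyr, 5, Helix, 8)}.
Keep only column(s) role, aid, sid: {(Atlas, 2, 11), (Atlas, 2, 25), (Atlas, 2, 31), (Atlas, 25, 11), (Atlas, 25, 25), (Atlas, 25, 31), (Atlas, 26, 11), (Atlas, 26, 25), (Atlas, 26, 31), (Atlas, 39, 27), (Atlas, 39, 35), (Atlas, 9, 11), (Atlas, 9, 25), (Atlas, 9, 31), (Echo, 2, 11), (Echo, 2, 25), (Echo, 2, 31), (Echo, 25, 11), (Echo, 25, 25), (Echo, 25, 31), (Echo, 26, 11), (Echo, 26, 25), (Echo, 26, 31), (Echo, 9, 11), (Echo, 9, 25), (Echo, 9, 31), (Helix, 10, 5), (Helix, 8, 5), (Lyra, 39, 27), (Lyra, 39, 35), (Orion, 2, 11), (Orion, 2, 25), (Orion, 2, 31), (Orion, 25, 11), (Orion, 25, 25), (Orion, 25, 31), (Orion, 26, 11), (Orion, 26, 25), (Orion, 26, 31), (Orion, 9, 11), (Orion, 9, 25), (Orion, 9, 31)}
Apply σ_{role != Orion}; surviving tuples: {(Atlas, 2, 11), (Atlas, 2, 25), (Atlas, 2, 31), (Atlas, 25, 11), (Atlas, 25, 25), (Atlas, 25, 31), (Atlas, 26, 11), (Atlas, 26, 25), (Atlas, 26, 31), (Atlas, 39, 27), (Atlas, 39, 35), (Atlas, 9, 11), (Atlas, 9, 25), (Atlas, 9, 31), (Echo, 2, 11), (Echo, 2, 25), (Echo, 2, 31), (Echo, 25, 11), (Echo, 25, 25), (Echo, 25, 31), (Echo, 26, 11), (Echo, 26, 25), (Echo, 26, 31), (Echo, 9, 11), (Echo, 9, 25), (Echo, 9, 31), (Helix, 10, 5), (Helix, 8, 5), (Lyra, 39, 27), (Lyra, 39, 35)}
Apply σ_{sid < 25 and role != Lyra}; surviving tuples: {(Atlas, 2, 11), (Atlas, 25, 11), (Atlas, 26, 11), (Atlas, 9, 11), (Echo, 2, 11), (Echo, 25, 11), (Echo, 26, 11), (Echo, 9, 11), (Helix, 10, 5), (Helix, 8, 5)}
Keep only column(s) aid, sid (4 duplicate(s) eliminated): {(10, 5), (2, 11), (25, 11), (26, 11), (8, 5), (9, 11)}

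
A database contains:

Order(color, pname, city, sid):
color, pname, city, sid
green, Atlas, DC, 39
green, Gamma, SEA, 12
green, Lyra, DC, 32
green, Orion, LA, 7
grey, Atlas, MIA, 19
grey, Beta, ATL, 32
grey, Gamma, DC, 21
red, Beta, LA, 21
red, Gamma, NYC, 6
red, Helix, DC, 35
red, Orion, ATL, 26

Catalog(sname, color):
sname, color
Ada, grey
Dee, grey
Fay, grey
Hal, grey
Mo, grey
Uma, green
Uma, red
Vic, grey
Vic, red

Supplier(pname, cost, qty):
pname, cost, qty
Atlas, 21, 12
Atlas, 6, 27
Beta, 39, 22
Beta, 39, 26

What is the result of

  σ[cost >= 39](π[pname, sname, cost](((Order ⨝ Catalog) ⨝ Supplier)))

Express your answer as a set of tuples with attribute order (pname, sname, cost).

{(Beta, Ada, 39), (Beta, Dee, 39), (Beta, Fay, 39), (Beta, Hal, 39), (Beta, Mo, 39), (Beta, Uma, 39), (Beta, Vic, 39)}

Natural join on color: {(green, Atlas, DC, 39, Uma), (green, Gamma, SEA, 12, Uma), (green, Lyra, DC, 32, Uma), (green, Orion, LA, 7, Uma), (grey, Atlas, MIA, 19, Ada), (grey, Atlas, MIA, 19, Dee), (grey, Atlas, MIA, 19, Fay), (grey, Atlas, MIA, 19, Hal), (grey, Atlas, MIA, 19, Mo), (grey, Atlas, MIA, 19, Vic), (grey, Beta, ATL, 32, Ada), (grey, Beta, ATL, 32, Dee), (grey, Beta, ATL, 32, Fay), (grey, Beta, ATL, 32, Hal), (grey, Beta, ATL, 32, Mo), (grey, Beta, ATL, 32, Vic), (grey, Gamma, DC, 21, Ada), (grey, Gamma, DC, 21, Dee), (grey, Gamma, DC, 21, Fay), (grey, Gamma, DC, 21, Hal), (grey, Gamma, DC, 21, Mo), (grey, Gamma, DC, 21, Vic), (red, Beta, LA, 21, Uma), (red, Beta, LA, 21, Vic), (red, Gamma, NYC, 6, Uma), (red, Gamma, NYC, 6, Vic), (red, Helix, DC, 35, Uma), (red, Helix, DC, 35, Vic), (red, Orion, ATL, 26, Uma), (red, Orion, ATL, 26, Vic)}
Natural join on pname: {(green, Atlas, DC, 39, Uma, 21, 12), (green, Atlas, DC, 39, Uma, 6, 27), (grey, Atlas, MIA, 19, Ada, 21, 12), (grey, Atlas, MIA, 19, Ada, 6, 27), (grey, Atlas, MIA, 19, Dee, 21, 12), (grey, Atlas, MIA, 19, Dee, 6, 27), (grey, Atlas, MIA, 19, Fay, 21, 12), (grey, Atlas, MIA, 19, Fay, 6, 27), (grey, Atlas, MIA, 19, Hal, 21, 12), (grey, Atlas, MIA, 19, Hal, 6, 27), (grey, Atlas, MIA, 19, Mo, 21, 12), (grey, Atlas, MIA, 19, Mo, 6, 27), (grey, Atlas, MIA, 19, Vic, 21, 12), (grey, Atlas, MIA, 19, Vic, 6, 27), (grey, Beta, ATL, 32, Ada, 39, 22), (grey, Beta, ATL, 32, Ada, 39, 26), (grey, Beta, ATL, 32, Dee, 39, 22), (grey, Beta, ATL, 32, Dee, 39, 26), (grey, Beta, ATL, 32, Fay, 39, 22), (grey, Beta, ATL, 32, Fay, 39, 26), (grey, Beta, ATL, 32, Hal, 39, 22), (grey, Beta, ATL, 32, Hal, 39, 26), (grey, Beta, ATL, 32, Mo, 39, 22), (grey, Beta, ATL, 32, Mo, 39, 26), (grey, Beta, ATL, 32, Vic, 39, 22), (grey, Beta, ATL, 32, Vic, 39, 26), (red, Beta, LA, 21, Uma, 39, 22), (red, Beta, LA, 21, Uma, 39, 26), (red, Beta, LA, 21, Vic, 39, 22), (red, Beta, LA, 21, Vic, 39, 26)}
π_{pname, sname, cost} gives {(Atlas, Ada, 21), (Atlas, Ada, 6), (Atlas, Dee, 21), (Atlas, Dee, 6), (Atlas, Fay, 21), (Atlas, Fay, 6), (Atlas, Hal, 21), (Atlas, Hal, 6), (Atlas, Mo, 21), (Atlas, Mo, 6), (Atlas, Uma, 21), (Atlas, Uma, 6), (Atlas, Vic, 21), (Atlas, Vic, 6), (Beta, Ada, 39), (Beta, Dee, 39), (Beta, Fay, 39), (Beta, Hal, 39), (Beta, Mo, 39), (Beta, Uma, 39), (Beta, Vic, 39)} (9 duplicate(s) eliminated).
Selection cost >= 39: {(Beta, Ada, 39), (Beta, Dee, 39), (Beta, Fay, 39), (Beta, Hal, 39), (Beta, Mo, 39), (Beta, Uma, 39), (Beta, Vic, 39)}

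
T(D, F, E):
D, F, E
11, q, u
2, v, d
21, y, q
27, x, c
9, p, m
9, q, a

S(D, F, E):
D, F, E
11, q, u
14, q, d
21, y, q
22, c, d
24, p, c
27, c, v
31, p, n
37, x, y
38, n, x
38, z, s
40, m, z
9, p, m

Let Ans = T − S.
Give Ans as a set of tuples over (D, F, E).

{(2, v, d), (27, x, c), (9, q, a)}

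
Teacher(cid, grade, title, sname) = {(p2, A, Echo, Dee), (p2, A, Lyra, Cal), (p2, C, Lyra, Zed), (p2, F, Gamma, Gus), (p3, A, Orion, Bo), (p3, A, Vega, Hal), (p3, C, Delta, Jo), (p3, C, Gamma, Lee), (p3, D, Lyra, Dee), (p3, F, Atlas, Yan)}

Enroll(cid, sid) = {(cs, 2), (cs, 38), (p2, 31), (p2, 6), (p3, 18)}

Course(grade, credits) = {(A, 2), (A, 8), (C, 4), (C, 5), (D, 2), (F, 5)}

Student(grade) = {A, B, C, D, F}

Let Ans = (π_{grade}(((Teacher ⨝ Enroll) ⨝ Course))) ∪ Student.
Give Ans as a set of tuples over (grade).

Teacher ⋈ Enroll (natural join on cid): {(p2, A, Echo, Dee, 31), (p2, A, Echo, Dee, 6), (p2, A, Lyra, Cal, 31), (p2, A, Lyra, Cal, 6), (p2, C, Lyra, Zed, 31), (p2, C, Lyra, Zed, 6), (p2, F, Gamma, Gus, 31), (p2, F, Gamma, Gus, 6), (p3, A, Orion, Bo, 18), (p3, A, Vega, Hal, 18), (p3, C, Delta, Jo, 18), (p3, C, Gamma, Lee, 18), (p3, D, Lyra, Dee, 18), (p3, F, Atlas, Yan, 18)}
(Teacher ⨝ Enroll) ⋈ Course (natural join on grade): {(p2, A, Echo, Dee, 31, 2), (p2, A, Echo, Dee, 31, 8), (p2, A, Echo, Dee, 6, 2), (p2, A, Echo, Dee, 6, 8), (p2, A, Lyra, Cal, 31, 2), (p2, A, Lyra, Cal, 31, 8), (p2, A, Lyra, Cal, 6, 2), (p2, A, Lyra, Cal, 6, 8), (p2, C, Lyra, Zed, 31, 4), (p2, C, Lyra, Zed, 31, 5), (p2, C, Lyra, Zed, 6, 4), (p2, C, Lyra, Zed, 6, 5), (p2, F, Gamma, Gus, 31, 5), (p2, F, Gamma, Gus, 6, 5), (p3, A, Orion, Bo, 18, 2), (p3, A, Orion, Bo, 18, 8), (p3, A, Vega, Hal, 18, 2), (p3, A, Vega, Hal, 18, 8), (p3, C, Delta, Jo, 18, 4), (p3, C, Delta, Jo, 18, 5), (p3, C, Gamma, Lee, 18, 4), (p3, C, Gamma, Lee, 18, 5), (p3, D, Lyra, Dee, 18, 2), (p3, F, Atlas, Yan, 18, 5)}
π_{grade} gives {A, C, D, F} (20 duplicate(s) eliminated).
Set union of the two operands is {A, B, C, D, F}.

{A, B, C, D, F}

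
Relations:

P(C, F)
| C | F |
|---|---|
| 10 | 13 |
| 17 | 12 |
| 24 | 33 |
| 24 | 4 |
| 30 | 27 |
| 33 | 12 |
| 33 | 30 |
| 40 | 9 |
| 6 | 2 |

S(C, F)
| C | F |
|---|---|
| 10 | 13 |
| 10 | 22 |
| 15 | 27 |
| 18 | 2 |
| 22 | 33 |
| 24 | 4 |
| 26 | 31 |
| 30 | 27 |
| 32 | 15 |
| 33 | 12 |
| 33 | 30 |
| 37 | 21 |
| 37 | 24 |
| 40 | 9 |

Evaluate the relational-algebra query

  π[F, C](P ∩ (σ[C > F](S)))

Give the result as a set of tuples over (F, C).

{(12, 33), (27, 30), (30, 33), (4, 24), (9, 40)}

Filtering on C > F leaves {(18, 2), (24, 4), (30, 27), (32, 15), (33, 12), (33, 30), (37, 21), (37, 24), (40, 9)}.
Intersection: {(10, 13), (17, 12), (24, 33), (24, 4), (30, 27), (33, 12), (33, 30), (40, 9), (6, 2)} with {(18, 2), (24, 4), (30, 27), (32, 15), (33, 12), (33, 30), (37, 21), (37, 24), (40, 9)} → {(24, 4), (30, 27), (33, 12), (33, 30), (40, 9)}
π_{F, C} gives {(12, 33), (27, 30), (30, 33), (4, 24), (9, 40)}.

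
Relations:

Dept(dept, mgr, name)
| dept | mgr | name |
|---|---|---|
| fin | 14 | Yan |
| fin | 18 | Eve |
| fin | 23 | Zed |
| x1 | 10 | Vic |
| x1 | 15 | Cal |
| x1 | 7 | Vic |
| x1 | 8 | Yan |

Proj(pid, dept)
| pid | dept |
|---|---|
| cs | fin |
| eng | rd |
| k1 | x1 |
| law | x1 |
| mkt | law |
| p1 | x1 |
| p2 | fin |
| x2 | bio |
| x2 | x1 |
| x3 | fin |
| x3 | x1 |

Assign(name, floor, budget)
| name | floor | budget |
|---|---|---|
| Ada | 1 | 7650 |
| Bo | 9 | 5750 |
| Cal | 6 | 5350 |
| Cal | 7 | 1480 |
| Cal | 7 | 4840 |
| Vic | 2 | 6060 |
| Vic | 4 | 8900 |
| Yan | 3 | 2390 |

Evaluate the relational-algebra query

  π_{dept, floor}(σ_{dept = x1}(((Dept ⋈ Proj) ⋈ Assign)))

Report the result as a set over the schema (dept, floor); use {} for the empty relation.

{(x1, 2), (x1, 3), (x1, 4), (x1, 6), (x1, 7)}

Natural join on dept: {(fin, 14, Yan, cs), (fin, 14, Yan, p2), (fin, 14, Yan, x3), (fin, 18, Eve, cs), (fin, 18, Eve, p2), (fin, 18, Eve, x3), (fin, 23, Zed, cs), (fin, 23, Zed, p2), (fin, 23, Zed, x3), (x1, 10, Vic, k1), (x1, 10, Vic, law), (x1, 10, Vic, p1), (x1, 10, Vic, x2), (x1, 10, Vic, x3), (x1, 15, Cal, k1), (x1, 15, Cal, law), (x1, 15, Cal, p1), (x1, 15, Cal, x2), (x1, 15, Cal, x3), (x1, 7, Vic, k1), (x1, 7, Vic, law), (x1, 7, Vic, p1), (x1, 7, Vic, x2), (x1, 7, Vic, x3), (x1, 8, Yan, k1), (x1, 8, Yan, law), (x1, 8, Yan, p1), (x1, 8, Yan, x2), (x1, 8, Yan, x3)}
Natural join on name: {(fin, 14, Yan, cs, 3, 2390), (fin, 14, Yan, p2, 3, 2390), (fin, 14, Yan, x3, 3, 2390), (x1, 10, Vic, k1, 2, 6060), (x1, 10, Vic, k1, 4, 8900), (x1, 10, Vic, law, 2, 6060), (x1, 10, Vic, law, 4, 8900), (x1, 10, Vic, p1, 2, 6060), (x1, 10, Vic, p1, 4, 8900), (x1, 10, Vic, x2, 2, 6060), (x1, 10, Vic, x2, 4, 8900), (x1, 10, Vic, x3, 2, 6060), (x1, 10, Vic, x3, 4, 8900), (x1, 15, Cal, k1, 6, 5350), (x1, 15, Cal, k1, 7, 1480), (x1, 15, Cal, k1, 7, 4840), (x1, 15, Cal, law, 6, 5350), (x1, 15, Cal, law, 7, 1480), (x1, 15, Cal, law, 7, 4840), (x1, 15, Cal, p1, 6, 5350), (x1, 15, Cal, p1, 7, 1480), (x1, 15, Cal, p1, 7, 4840), (x1, 15, Cal, x2, 6, 5350), (x1, 15, Cal, x2, 7, 1480), (x1, 15, Cal, x2, 7, 4840), (x1, 15, Cal, x3, 6, 5350), (x1, 15, Cal, x3, 7, 1480), (x1, 15, Cal, x3, 7, 4840), (x1, 7, Vic, k1, 2, 6060), (x1, 7, Vic, k1, 4, 8900), (x1, 7, Vic, law, 2, 6060), (x1, 7, Vic, law, 4, 8900), (x1, 7, Vic, p1, 2, 6060), (x1, 7, Vic, p1, 4, 8900), (x1, 7, Vic, x2, 2, 6060), (x1, 7, Vic, x2, 4, 8900), (x1, 7, Vic, x3, 2, 6060), (x1, 7, Vic, x3, 4, 8900), (x1, 8, Yan, k1, 3, 2390), (x1, 8, Yan, law, 3, 2390), (x1, 8, Yan, p1, 3, 2390), (x1, 8, Yan, x2, 3, 2390), (x1, 8, Yan, x3, 3, 2390)}
σ[dept = x1]: keep tuples satisfying dept = x1 → {(x1, 10, Vic, k1, 2, 6060), (x1, 10, Vic, k1, 4, 8900), (x1, 10, Vic, law, 2, 6060), (x1, 10, Vic, law, 4, 8900), (x1, 10, Vic, p1, 2, 6060), (x1, 10, Vic, p1, 4, 8900), (x1, 10, Vic, x2, 2, 6060), (x1, 10, Vic, x2, 4, 8900), (x1, 10, Vic, x3, 2, 6060), (x1, 10, Vic, x3, 4, 8900), (x1, 15, Cal, k1, 6, 5350), (x1, 15, Cal, k1, 7, 1480), (x1, 15, Cal, k1, 7, 4840), (x1, 15, Cal, law, 6, 5350), (x1, 15, Cal, law, 7, 1480), (x1, 15, Cal, law, 7, 4840), (x1, 15, Cal, p1, 6, 5350), (x1, 15, Cal, p1, 7, 1480), (x1, 15, Cal, p1, 7, 4840), (x1, 15, Cal, x2, 6, 5350), (x1, 15, Cal, x2, 7, 1480), (x1, 15, Cal, x2, 7, 4840), (x1, 15, Cal, x3, 6, 5350), (x1, 15, Cal, x3, 7, 1480), (x1, 15, Cal, x3, 7, 4840), (x1, 7, Vic, k1, 2, 6060), (x1, 7, Vic, k1, 4, 8900), (x1, 7, Vic, law, 2, 6060), (x1, 7, Vic, law, 4, 8900), (x1, 7, Vic, p1, 2, 6060), (x1, 7, Vic, p1, 4, 8900), (x1, 7, Vic, x2, 2, 6060), (x1, 7, Vic, x2, 4, 8900), (x1, 7, Vic, x3, 2, 6060), (x1, 7, Vic, x3, 4, 8900), (x1, 8, Yan, k1, 3, 2390), (x1, 8, Yan, law, 3, 2390), (x1, 8, Yan, p1, 3, 2390), (x1, 8, Yan, x2, 3, 2390), (x1, 8, Yan, x3, 3, 2390)}
Keep only column(s) dept, floor (35 duplicate(s) eliminated): {(x1, 2), (x1, 3), (x1, 4), (x1, 6), (x1, 7)}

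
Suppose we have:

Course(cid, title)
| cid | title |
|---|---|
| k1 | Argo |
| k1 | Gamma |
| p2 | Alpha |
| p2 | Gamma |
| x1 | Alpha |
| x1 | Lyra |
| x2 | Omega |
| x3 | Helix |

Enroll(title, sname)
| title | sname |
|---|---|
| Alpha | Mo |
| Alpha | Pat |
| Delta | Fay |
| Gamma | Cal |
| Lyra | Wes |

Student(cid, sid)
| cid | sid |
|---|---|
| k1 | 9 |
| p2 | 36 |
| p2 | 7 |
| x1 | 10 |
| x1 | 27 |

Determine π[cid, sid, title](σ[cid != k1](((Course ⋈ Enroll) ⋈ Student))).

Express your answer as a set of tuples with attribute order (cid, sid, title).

Course ⋈ Enroll (natural join on title): {(k1, Gamma, Cal), (p2, Alpha, Mo), (p2, Alpha, Pat), (p2, Gamma, Cal), (x1, Alpha, Mo), (x1, Alpha, Pat), (x1, Lyra, Wes)}
(Course ⋈ Enroll) ⋈ Student (natural join on cid): {(k1, Gamma, Cal, 9), (p2, Alpha, Mo, 36), (p2, Alpha, Mo, 7), (p2, Alpha, Pat, 36), (p2, Alpha, Pat, 7), (p2, Gamma, Cal, 36), (p2, Gamma, Cal, 7), (x1, Alpha, Mo, 10), (x1, Alpha, Mo, 27), (x1, Alpha, Pat, 10), (x1, Alpha, Pat, 27), (x1, Lyra, Wes, 10), (x1, Lyra, Wes, 27)}
Apply σ_{cid != k1}; surviving tuples: {(p2, Alpha, Mo, 36), (p2, Alpha, Mo, 7), (p2, Alpha, Pat, 36), (p2, Alpha, Pat, 7), (p2, Gamma, Cal, 36), (p2, Gamma, Cal, 7), (x1, Alpha, Mo, 10), (x1, Alpha, Mo, 27), (x1, Alpha, Pat, 10), (x1, Alpha, Pat, 27), (x1, Lyra, Wes, 10), (x1, Lyra, Wes, 27)}
π_{cid, sid, title} gives {(p2, 36, Alpha), (p2, 36, Gamma), (p2, 7, Alpha), (p2, 7, Gamma), (x1, 10, Alpha), (x1, 10, Lyra), (x1, 27, Alpha), (x1, 27, Lyra)} (4 duplicate(s) eliminated).

{(p2, 36, Alpha), (p2, 36, Gamma), (p2, 7, Alpha), (p2, 7, Gamma), (x1, 10, Alpha), (x1, 10, Lyra), (x1, 27, Alpha), (x1, 27, Lyra)}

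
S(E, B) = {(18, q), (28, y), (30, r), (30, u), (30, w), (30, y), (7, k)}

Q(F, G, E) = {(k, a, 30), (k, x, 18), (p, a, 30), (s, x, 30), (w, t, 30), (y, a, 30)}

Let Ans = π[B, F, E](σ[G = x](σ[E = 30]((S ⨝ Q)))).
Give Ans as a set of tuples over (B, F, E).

{(r, s, 30), (u, s, 30), (w, s, 30), (y, s, 30)}

Natural join on E: {(18, q, k, x), (30, r, k, a), (30, r, p, a), (30, r, s, x), (30, r, w, t), (30, r, y, a), (30, u, k, a), (30, u, p, a), (30, u, s, x), (30, u, w, t), (30, u, y, a), (30, w, k, a), (30, w, p, a), (30, w, s, x), (30, w, w, t), (30, w, y, a), (30, y, k, a), (30, y, p, a), (30, y, s, x), (30, y, w, t), (30, y, y, a)}
Selection E = 30: {(30, r, k, a), (30, r, p, a), (30, r, s, x), (30, r, w, t), (30, r, y, a), (30, u, k, a), (30, u, p, a), (30, u, s, x), (30, u, w, t), (30, u, y, a), (30, w, k, a), (30, w, p, a), (30, w, s, x), (30, w, w, t), (30, w, y, a), (30, y, k, a), (30, y, p, a), (30, y, s, x), (30, y, w, t), (30, y, y, a)}
Selection G = x: {(30, r, s, x), (30, u, s, x), (30, w, s, x), (30, y, s, x)}
π_{B, F, E} gives {(r, s, 30), (u, s, 30), (w, s, 30), (y, s, 30)}.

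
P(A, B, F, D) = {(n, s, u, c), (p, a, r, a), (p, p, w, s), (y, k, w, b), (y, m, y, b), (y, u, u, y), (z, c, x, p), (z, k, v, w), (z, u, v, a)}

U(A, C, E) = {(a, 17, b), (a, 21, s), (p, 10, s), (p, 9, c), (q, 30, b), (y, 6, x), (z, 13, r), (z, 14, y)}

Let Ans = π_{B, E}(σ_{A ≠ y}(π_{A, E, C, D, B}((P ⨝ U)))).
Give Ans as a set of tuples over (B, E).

P ⋈ U (natural join on A): {(p, a, r, a, 10, s), (p, a, r, a, 9, c), (p, p, w, s, 10, s), (p, p, w, s, 9, c), (y, k, w, b, 6, x), (y, m, y, b, 6, x), (y, u, u, y, 6, x), (z, c, x, p, 13, r), (z, c, x, p, 14, y), (z, k, v, w, 13, r), (z, k, v, w, 14, y), (z, u, v, a, 13, r), (z, u, v, a, 14, y)}
Projecting to A, E, C, D, B: {(p, c, 9, a, a), (p, c, 9, s, p), (p, s, 10, a, a), (p, s, 10, s, p), (y, x, 6, b, k), (y, x, 6, b, m), (y, x, 6, y, u), (z, r, 13, a, u), (z, r, 13, p, c), (z, r, 13, w, k), (z, y, 14, a, u), (z, y, 14, p, c), (z, y, 14, w, k)}
Apply σ_{A ≠ y}; surviving tuples: {(p, c, 9, a, a), (p, c, 9, s, p), (p, s, 10, a, a), (p, s, 10, s, p), (z, r, 13, a, u), (z, r, 13, p, c), (z, r, 13, w, k), (z, y, 14, a, u), (z, y, 14, p, c), (z, y, 14, w, k)}
Projecting to B, E: {(a, c), (a, s), (c, r), (c, y), (k, r), (k, y), (p, c), (p, s), (u, r), (u, y)}

{(a, c), (a, s), (c, r), (c, y), (k, r), (k, y), (p, c), (p, s), (u, r), (u, y)}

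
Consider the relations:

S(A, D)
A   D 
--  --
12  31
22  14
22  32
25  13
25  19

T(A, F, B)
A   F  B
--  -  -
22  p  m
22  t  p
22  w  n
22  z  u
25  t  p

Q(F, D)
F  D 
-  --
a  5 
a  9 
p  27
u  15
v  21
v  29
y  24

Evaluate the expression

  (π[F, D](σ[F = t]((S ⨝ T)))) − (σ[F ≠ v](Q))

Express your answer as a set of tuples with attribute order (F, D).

S ⋈ T (natural join on A): {(22, 14, p, m), (22, 14, t, p), (22, 14, w, n), (22, 14, z, u), (22, 32, p, m), (22, 32, t, p), (22, 32, w, n), (22, 32, z, u), (25, 13, t, p), (25, 19, t, p)}
Filtering on F = t leaves {(22, 14, t, p), (22, 32, t, p), (25, 13, t, p), (25, 19, t, p)}.
π[F, D]: project onto (F, D) → {(t, 13), (t, 14), (t, 19), (t, 32)}
Filtering on F ≠ v leaves {(a, 5), (a, 9), (p, 27), (u, 15), (y, 24)}.
Difference: {(t, 13), (t, 14), (t, 19), (t, 32)} with {(a, 5), (a, 9), (p, 27), (u, 15), (y, 24)} → {(t, 13), (t, 14), (t, 19), (t, 32)}

{(t, 13), (t, 14), (t, 19), (t, 32)}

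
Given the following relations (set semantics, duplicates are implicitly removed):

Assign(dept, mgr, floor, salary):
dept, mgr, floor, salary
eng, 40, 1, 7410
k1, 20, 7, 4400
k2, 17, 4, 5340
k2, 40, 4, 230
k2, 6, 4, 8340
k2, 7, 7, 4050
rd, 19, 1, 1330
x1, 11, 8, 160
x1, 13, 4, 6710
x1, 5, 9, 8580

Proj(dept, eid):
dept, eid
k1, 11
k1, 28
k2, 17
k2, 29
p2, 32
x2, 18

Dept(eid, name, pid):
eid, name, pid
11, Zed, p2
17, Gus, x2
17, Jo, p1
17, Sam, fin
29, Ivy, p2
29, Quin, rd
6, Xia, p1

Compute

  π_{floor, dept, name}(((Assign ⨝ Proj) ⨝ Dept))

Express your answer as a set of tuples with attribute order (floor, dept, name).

Joining Assign and Proj on dept yields {(k1, 20, 7, 4400, 11), (k1, 20, 7, 4400, 28), (k2, 17, 4, 5340, 17), (k2, 17, 4, 5340, 29), (k2, 40, 4, 230, 17), (k2, 40, 4, 230, 29), (k2, 6, 4, 8340, 17), (k2, 6, 4, 8340, 29), (k2, 7, 7, 4050, 17), (k2, 7, 7, 4050, 29)}.
Joining (Assign ⨝ Proj) and Dept on eid yields {(k1, 20, 7, 4400, 11, Zed, p2), (k2, 17, 4, 5340, 17, Gus, x2), (k2, 17, 4, 5340, 17, Jo, p1), (k2, 17, 4, 5340, 17, Sam, fin), (k2, 17, 4, 5340, 29, Ivy, p2), (k2, 17, 4, 5340, 29, Quin, rd), (k2, 40, 4, 230, 17, Gus, x2), (k2, 40, 4, 230, 17, Jo, p1), (k2, 40, 4, 230, 17, Sam, fin), (k2, 40, 4, 230, 29, Ivy, p2), (k2, 40, 4, 230, 29, Quin, rd), (k2, 6, 4, 8340, 17, Gus, x2), (k2, 6, 4, 8340, 17, Jo, p1), (k2, 6, 4, 8340, 17, Sam, fin), (k2, 6, 4, 8340, 29, Ivy, p2), (k2, 6, 4, 8340, 29, Quin, rd), (k2, 7, 7, 4050, 17, Gus, x2), (k2, 7, 7, 4050, 17, Jo, p1), (k2, 7, 7, 4050, 17, Sam, fin), (k2, 7, 7, 4050, 29, Ivy, p2), (k2, 7, 7, 4050, 29, Quin, rd)}.
Keep only column(s) floor, dept, name (10 duplicate(s) eliminated): {(4, k2, Gus), (4, k2, Ivy), (4, k2, Jo), (4, k2, Quin), (4, k2, Sam), (7, k1, Zed), (7, k2, Gus), (7, k2, Ivy), (7, k2, Jo), (7, k2, Quin), (7, k2, Sam)}

{(4, k2, Gus), (4, k2, Ivy), (4, k2, Jo), (4, k2, Quin), (4, k2, Sam), (7, k1, Zed), (7, k2, Gus), (7, k2, Ivy), (7, k2, Jo), (7, k2, Quin), (7, k2, Sam)}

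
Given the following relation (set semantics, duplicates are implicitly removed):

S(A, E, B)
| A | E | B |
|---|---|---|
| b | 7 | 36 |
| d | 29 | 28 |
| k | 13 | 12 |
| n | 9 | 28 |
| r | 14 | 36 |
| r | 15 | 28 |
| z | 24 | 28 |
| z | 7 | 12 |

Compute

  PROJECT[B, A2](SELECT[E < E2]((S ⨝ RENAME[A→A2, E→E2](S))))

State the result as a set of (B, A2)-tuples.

{(12, k), (28, d), (28, r), (28, z), (36, r)}

ρ[A→A2, E→E2]: schema becomes (A2, E2, B); tuples unchanged.
Joining S and RENAME[A→A2, E→E2](S) on B yields {(b, 7, 36, b, 7), (b, 7, 36, r, 14), (d, 29, 28, d, 29), (d, 29, 28, n, 9), (d, 29, 28, r, 15), (d, 29, 28, z, 24), (k, 13, 12, k, 13), (k, 13, 12, z, 7), (n, 9, 28, d, 29), (n, 9, 28, n, 9), (n, 9, 28, r, 15), (n, 9, 28, z, 24), (r, 14, 36, b, 7), (r, 14, 36, r, 14), (r, 15, 28, d, 29), (r, 15, 28, n, 9), (r, 15, 28, r, 15), (r, 15, 28, z, 24), (z, 24, 28, d, 29), (z, 24, 28, n, 9), (z, 24, 28, r, 15), (z, 24, 28, z, 24), (z, 7, 12, k, 13), (z, 7, 12, z, 7)}.
Selection E < E2: {(b, 7, 36, r, 14), (n, 9, 28, d, 29), (n, 9, 28, r, 15), (n, 9, 28, z, 24), (r, 15, 28, d, 29), (r, 15, 28, z, 24), (z, 24, 28, d, 29), (z, 7, 12, k, 13)}
Keep only column(s) B, A2 (3 duplicate(s) eliminated): {(12, k), (28, d), (28, r), (28, z), (36, r)}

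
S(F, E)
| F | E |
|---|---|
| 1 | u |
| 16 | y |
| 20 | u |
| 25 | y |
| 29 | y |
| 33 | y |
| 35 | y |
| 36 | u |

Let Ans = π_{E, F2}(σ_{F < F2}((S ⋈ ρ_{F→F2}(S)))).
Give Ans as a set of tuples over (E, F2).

{(u, 20), (u, 36), (y, 25), (y, 29), (y, 33), (y, 35)}

ρ[F→F2]: schema becomes (F2, E); tuples unchanged.
Joining S and ρ_{F→F2}(S) on E yields {(1, u, 1), (1, u, 20), (1, u, 36), (16, y, 16), (16, y, 25), (16, y, 29), (16, y, 33), (16, y, 35), (20, u, 1), (20, u, 20), (20, u, 36), (25, y, 16), (25, y, 25), (25, y, 29), (25, y, 33), (25, y, 35), (29, y, 16), (29, y, 25), (29, y, 29), (29, y, 33), (29, y, 35), (33, y, 16), (33, y, 25), (33, y, 29), (33, y, 33), (33, y, 35), (35, y, 16), (35, y, 25), (35, y, 29), (35, y, 33), (35, y, 35), (36, u, 1), (36, u, 20), (36, u, 36)}.
Selection F < F2: {(1, u, 20), (1, u, 36), (16, y, 25), (16, y, 29), (16, y, 33), (16, y, 35), (20, u, 36), (25, y, 29), (25, y, 33), (25, y, 35), (29, y, 33), (29, y, 35), (33, y, 35)}
Projecting to E, F2 (7 duplicate(s) eliminated): {(u, 20), (u, 36), (y, 25), (y, 29), (y, 33), (y, 35)}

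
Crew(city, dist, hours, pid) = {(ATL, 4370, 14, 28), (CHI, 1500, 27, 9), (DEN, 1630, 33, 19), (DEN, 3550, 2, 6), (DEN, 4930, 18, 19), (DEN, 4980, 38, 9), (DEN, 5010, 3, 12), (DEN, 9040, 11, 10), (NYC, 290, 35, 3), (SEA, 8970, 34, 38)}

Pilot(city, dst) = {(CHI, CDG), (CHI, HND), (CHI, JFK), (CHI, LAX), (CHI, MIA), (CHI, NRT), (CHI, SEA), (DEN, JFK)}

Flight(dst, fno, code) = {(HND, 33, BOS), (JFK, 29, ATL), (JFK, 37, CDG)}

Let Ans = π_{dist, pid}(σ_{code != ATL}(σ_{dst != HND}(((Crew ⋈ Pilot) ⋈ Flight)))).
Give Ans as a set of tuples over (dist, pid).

{(1500, 9), (1630, 19), (3550, 6), (4930, 19), (4980, 9), (5010, 12), (9040, 10)}

Natural join on city: {(CHI, 1500, 27, 9, CDG), (CHI, 1500, 27, 9, HND), (CHI, 1500, 27, 9, JFK), (CHI, 1500, 27, 9, LAX), (CHI, 1500, 27, 9, MIA), (CHI, 1500, 27, 9, NRT), (CHI, 1500, 27, 9, SEA), (DEN, 1630, 33, 19, JFK), (DEN, 3550, 2, 6, JFK), (DEN, 4930, 18, 19, JFK), (DEN, 4980, 38, 9, JFK), (DEN, 5010, 3, 12, JFK), (DEN, 9040, 11, 10, JFK)}
Natural join on dst: {(CHI, 1500, 27, 9, HND, 33, BOS), (CHI, 1500, 27, 9, JFK, 29, ATL), (CHI, 1500, 27, 9, JFK, 37, CDG), (DEN, 1630, 33, 19, JFK, 29, ATL), (DEN, 1630, 33, 19, JFK, 37, CDG), (DEN, 3550, 2, 6, JFK, 29, ATL), (DEN, 3550, 2, 6, JFK, 37, CDG), (DEN, 4930, 18, 19, JFK, 29, ATL), (DEN, 4930, 18, 19, JFK, 37, CDG), (DEN, 4980, 38, 9, JFK, 29, ATL), (DEN, 4980, 38, 9, JFK, 37, CDG), (DEN, 5010, 3, 12, JFK, 29, ATL), (DEN, 5010, 3, 12, JFK, 37, CDG), (DEN, 9040, 11, 10, JFK, 29, ATL), (DEN, 9040, 11, 10, JFK, 37, CDG)}
Selection dst != HND: {(CHI, 1500, 27, 9, JFK, 29, ATL), (CHI, 1500, 27, 9, JFK, 37, CDG), (DEN, 1630, 33, 19, JFK, 29, ATL), (DEN, 1630, 33, 19, JFK, 37, CDG), (DEN, 3550, 2, 6, JFK, 29, ATL), (DEN, 3550, 2, 6, JFK, 37, CDG), (DEN, 4930, 18, 19, JFK, 29, ATL), (DEN, 4930, 18, 19, JFK, 37, CDG), (DEN, 4980, 38, 9, JFK, 29, ATL), (DEN, 4980, 38, 9, JFK, 37, CDG), (DEN, 5010, 3, 12, JFK, 29, ATL), (DEN, 5010, 3, 12, JFK, 37, CDG), (DEN, 9040, 11, 10, JFK, 29, ATL), (DEN, 9040, 11, 10, JFK, 37, CDG)}
Selection code != ATL: {(CHI, 1500, 27, 9, JFK, 37, CDG), (DEN, 1630, 33, 19, JFK, 37, CDG), (DEN, 3550, 2, 6, JFK, 37, CDG), (DEN, 4930, 18, 19, JFK, 37, CDG), (DEN, 4980, 38, 9, JFK, 37, CDG), (DEN, 5010, 3, 12, JFK, 37, CDG), (DEN, 9040, 11, 10, JFK, 37, CDG)}
π[dist, pid]: project onto (dist, pid) → {(1500, 9), (1630, 19), (3550, 6), (4930, 19), (4980, 9), (5010, 12), (9040, 10)}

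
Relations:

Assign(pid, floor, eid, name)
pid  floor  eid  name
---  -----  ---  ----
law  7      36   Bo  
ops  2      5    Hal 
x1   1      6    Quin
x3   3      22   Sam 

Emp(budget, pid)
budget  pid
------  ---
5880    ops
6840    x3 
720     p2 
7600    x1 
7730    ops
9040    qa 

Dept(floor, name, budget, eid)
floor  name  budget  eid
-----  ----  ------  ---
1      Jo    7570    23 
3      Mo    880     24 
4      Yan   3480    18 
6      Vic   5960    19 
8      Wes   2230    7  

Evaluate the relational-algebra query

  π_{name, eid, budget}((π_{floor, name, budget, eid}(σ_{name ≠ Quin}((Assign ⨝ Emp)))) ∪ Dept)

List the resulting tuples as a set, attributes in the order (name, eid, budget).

{(Hal, 5, 5880), (Hal, 5, 7730), (Jo, 23, 7570), (Mo, 24, 880), (Sam, 22, 6840), (Vic, 19, 5960), (Wes, 7, 2230), (Yan, 18, 3480)}

Assign ⋈ Emp (natural join on pid): {(ops, 2, 5, Hal, 5880), (ops, 2, 5, Hal, 7730), (x1, 1, 6, Quin, 7600), (x3, 3, 22, Sam, 6840)}
Apply σ_{name ≠ Quin}; surviving tuples: {(ops, 2, 5, Hal, 5880), (ops, 2, 5, Hal, 7730), (x3, 3, 22, Sam, 6840)}
π[floor, name, budget, eid]: project onto (floor, name, budget, eid) → {(2, Hal, 5880, 5), (2, Hal, 7730, 5), (3, Sam, 6840, 22)}
Union: {(2, Hal, 5880, 5), (2, Hal, 7730, 5), (3, Sam, 6840, 22)} with {(1, Jo, 7570, 23), (3, Mo, 880, 24), (4, Yan, 3480, 18), (6, Vic, 5960, 19), (8, Wes, 2230, 7)} → {(1, Jo, 7570, 23), (2, Hal, 5880, 5), (2, Hal, 7730, 5), (3, Mo, 880, 24), (3, Sam, 6840, 22), (4, Yan, 3480, 18), (6, Vic, 5960, 19), (8, Wes, 2230, 7)}
π[name, eid, budget]: project onto (name, eid, budget) → {(Hal, 5, 5880), (Hal, 5, 7730), (Jo, 23, 7570), (Mo, 24, 880), (Sam, 22, 6840), (Vic, 19, 5960), (Wes, 7, 2230), (Yan, 18, 3480)}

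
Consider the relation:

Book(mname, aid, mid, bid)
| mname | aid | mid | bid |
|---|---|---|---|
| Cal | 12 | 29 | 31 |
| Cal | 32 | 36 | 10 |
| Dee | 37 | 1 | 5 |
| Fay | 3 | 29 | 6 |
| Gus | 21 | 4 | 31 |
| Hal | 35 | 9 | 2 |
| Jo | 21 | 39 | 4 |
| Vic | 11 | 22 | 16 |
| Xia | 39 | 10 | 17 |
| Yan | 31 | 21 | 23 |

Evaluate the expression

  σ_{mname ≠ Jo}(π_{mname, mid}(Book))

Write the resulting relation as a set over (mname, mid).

{(Cal, 29), (Cal, 36), (Dee, 1), (Fay, 29), (Gus, 4), (Hal, 9), (Vic, 22), (Xia, 10), (Yan, 21)}

π_{mname, mid} gives {(Cal, 29), (Cal, 36), (Dee, 1), (Fay, 29), (Gus, 4), (Hal, 9), (Jo, 39), (Vic, 22), (Xia, 10), (Yan, 21)}.
Filtering on mname ≠ Jo leaves {(Cal, 29), (Cal, 36), (Dee, 1), (Fay, 29), (Gus, 4), (Hal, 9), (Vic, 22), (Xia, 10), (Yan, 21)}.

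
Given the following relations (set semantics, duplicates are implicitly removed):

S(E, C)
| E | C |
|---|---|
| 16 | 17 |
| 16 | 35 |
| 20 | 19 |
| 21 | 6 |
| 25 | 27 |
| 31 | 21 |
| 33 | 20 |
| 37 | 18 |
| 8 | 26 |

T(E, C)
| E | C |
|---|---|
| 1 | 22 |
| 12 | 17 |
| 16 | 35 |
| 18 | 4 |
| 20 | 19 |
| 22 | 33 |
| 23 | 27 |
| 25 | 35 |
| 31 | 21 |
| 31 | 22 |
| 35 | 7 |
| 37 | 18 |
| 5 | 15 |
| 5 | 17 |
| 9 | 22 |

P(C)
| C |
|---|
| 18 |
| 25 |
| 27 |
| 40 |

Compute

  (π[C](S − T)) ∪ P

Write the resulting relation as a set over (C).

Difference: {(16, 17), (16, 35), (20, 19), (21, 6), (25, 27), (31, 21), (33, 20), (37, 18), (8, 26)} with {(1, 22), (12, 17), (16, 35), (18, 4), (20, 19), (22, 33), (23, 27), (25, 35), (31, 21), (31, 22), (35, 7), (37, 18), (5, 15), (5, 17), (9, 22)} → {(16, 17), (21, 6), (25, 27), (33, 20), (8, 26)}
Projecting to C: {17, 20, 26, 27, 6}
Union: {17, 20, 26, 27, 6} with {18, 25, 27, 40} → {17, 18, 20, 25, 26, 27, 40, 6}

{17, 18, 20, 25, 26, 27, 40, 6}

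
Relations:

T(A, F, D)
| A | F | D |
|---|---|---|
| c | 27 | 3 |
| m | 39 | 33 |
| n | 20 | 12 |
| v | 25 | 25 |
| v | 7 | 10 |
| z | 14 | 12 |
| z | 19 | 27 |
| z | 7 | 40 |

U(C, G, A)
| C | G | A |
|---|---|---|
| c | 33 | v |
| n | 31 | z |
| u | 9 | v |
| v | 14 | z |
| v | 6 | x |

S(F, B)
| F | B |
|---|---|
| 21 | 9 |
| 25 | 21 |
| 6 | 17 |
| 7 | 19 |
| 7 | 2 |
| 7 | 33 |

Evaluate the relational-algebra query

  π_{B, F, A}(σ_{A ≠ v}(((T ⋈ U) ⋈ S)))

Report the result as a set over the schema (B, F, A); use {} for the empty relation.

{(19, 7, z), (2, 7, z), (33, 7, z)}

T ⋈ U (natural join on A): {(v, 25, 25, c, 33), (v, 25, 25, u, 9), (v, 7, 10, c, 33), (v, 7, 10, u, 9), (z, 14, 12, n, 31), (z, 14, 12, v, 14), (z, 19, 27, n, 31), (z, 19, 27, v, 14), (z, 7, 40, n, 31), (z, 7, 40, v, 14)}
(T ⋈ U) ⋈ S (natural join on F): {(v, 25, 25, c, 33, 21), (v, 25, 25, u, 9, 21), (v, 7, 10, c, 33, 19), (v, 7, 10, c, 33, 2), (v, 7, 10, c, 33, 33), (v, 7, 10, u, 9, 19), (v, 7, 10, u, 9, 2), (v, 7, 10, u, 9, 33), (z, 7, 40, n, 31, 19), (z, 7, 40, n, 31, 2), (z, 7, 40, n, 31, 33), (z, 7, 40, v, 14, 19), (z, 7, 40, v, 14, 2), (z, 7, 40, v, 14, 33)}
Filtering on A ≠ v leaves {(z, 7, 40, n, 31, 19), (z, 7, 40, n, 31, 2), (z, 7, 40, n, 31, 33), (z, 7, 40, v, 14, 19), (z, 7, 40, v, 14, 2), (z, 7, 40, v, 14, 33)}.
Keep only column(s) B, F, A (3 duplicate(s) eliminated): {(19, 7, z), (2, 7, z), (33, 7, z)}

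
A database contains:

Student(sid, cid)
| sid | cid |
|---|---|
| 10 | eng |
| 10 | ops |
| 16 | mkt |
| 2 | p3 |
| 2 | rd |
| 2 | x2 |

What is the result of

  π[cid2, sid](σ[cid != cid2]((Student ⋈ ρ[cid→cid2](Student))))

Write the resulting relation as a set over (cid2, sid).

{(eng, 10), (ops, 10), (p3, 2), (rd, 2), (x2, 2)}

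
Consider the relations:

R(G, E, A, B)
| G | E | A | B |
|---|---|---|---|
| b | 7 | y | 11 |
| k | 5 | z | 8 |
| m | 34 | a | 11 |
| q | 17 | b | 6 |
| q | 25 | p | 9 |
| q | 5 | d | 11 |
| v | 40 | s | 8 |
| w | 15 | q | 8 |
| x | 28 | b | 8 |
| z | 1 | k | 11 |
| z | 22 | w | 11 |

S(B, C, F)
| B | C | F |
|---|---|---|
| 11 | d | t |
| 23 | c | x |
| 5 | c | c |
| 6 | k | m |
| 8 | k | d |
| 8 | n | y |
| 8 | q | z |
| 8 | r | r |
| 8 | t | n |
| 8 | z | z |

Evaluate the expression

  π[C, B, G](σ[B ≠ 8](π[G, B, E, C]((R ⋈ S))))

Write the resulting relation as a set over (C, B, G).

Joining R and S on B yields {(b, 7, y, 11, d, t), (k, 5, z, 8, k, d), (k, 5, z, 8, n, y), (k, 5, z, 8, q, z), (k, 5, z, 8, r, r), (k, 5, z, 8, t, n), (k, 5, z, 8, z, z), (m, 34, a, 11, d, t), (q, 17, b, 6, k, m), (q, 5, d, 11, d, t), (v, 40, s, 8, k, d), (v, 40, s, 8, n, y), (v, 40, s, 8, q, z), (v, 40, s, 8, r, r), (v, 40, s, 8, t, n), (v, 40, s, 8, z, z), (w, 15, q, 8, k, d), (w, 15, q, 8, n, y), (w, 15, q, 8, q, z), (w, 15, q, 8, r, r), (w, 15, q, 8, t, n), (w, 15, q, 8, z, z), (x, 28, b, 8, k, d), (x, 28, b, 8, n, y), (x, 28, b, 8, q, z), (x, 28, b, 8, r, r), (x, 28, b, 8, t, n), (x, 28, b, 8, z, z), (z, 1, k, 11, d, t), (z, 22, w, 11, d, t)}.
Projecting to G, B, E, C: {(b, 11, 7, d), (k, 8, 5, k), (k, 8, 5, n), (k, 8, 5, q), (k, 8, 5, r), (k, 8, 5, t), (k, 8, 5, z), (m, 11, 34, d), (q, 11, 5, d), (q, 6, 17, k), (v, 8, 40, k), (v, 8, 40, n), (v, 8, 40, q), (v, 8, 40, r), (v, 8, 40, t), (v, 8, 40, z), (w, 8, 15, k), (w, 8, 15, n), (w, 8, 15, q), (w, 8, 15, r), (w, 8, 15, t), (w, 8, 15, z), (x, 8, 28, k), (x, 8, 28, n), (x, 8, 28, q), (x, 8, 28, r), (x, 8, 28, t), (x, 8, 28, z), (z, 11, 1, d), (z, 11, 22, d)}
Filtering on B ≠ 8 leaves {(b, 11, 7, d), (m, 11, 34, d), (q, 11, 5, d), (q, 6, 17, k), (z, 11, 1, d), (z, 11, 22, d)}.
Projecting to C, B, G (1 duplicate(s) eliminated): {(d, 11, b), (d, 11, m), (d, 11, q), (d, 11, z), (k, 6, q)}

{(d, 11, b), (d, 11, m), (d, 11, q), (d, 11, z), (k, 6, q)}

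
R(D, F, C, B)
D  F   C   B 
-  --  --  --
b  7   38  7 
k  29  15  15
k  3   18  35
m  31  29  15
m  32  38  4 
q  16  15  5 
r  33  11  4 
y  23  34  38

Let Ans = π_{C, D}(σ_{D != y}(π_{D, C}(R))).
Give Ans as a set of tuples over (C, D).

{(11, r), (15, k), (15, q), (18, k), (29, m), (38, b), (38, m)}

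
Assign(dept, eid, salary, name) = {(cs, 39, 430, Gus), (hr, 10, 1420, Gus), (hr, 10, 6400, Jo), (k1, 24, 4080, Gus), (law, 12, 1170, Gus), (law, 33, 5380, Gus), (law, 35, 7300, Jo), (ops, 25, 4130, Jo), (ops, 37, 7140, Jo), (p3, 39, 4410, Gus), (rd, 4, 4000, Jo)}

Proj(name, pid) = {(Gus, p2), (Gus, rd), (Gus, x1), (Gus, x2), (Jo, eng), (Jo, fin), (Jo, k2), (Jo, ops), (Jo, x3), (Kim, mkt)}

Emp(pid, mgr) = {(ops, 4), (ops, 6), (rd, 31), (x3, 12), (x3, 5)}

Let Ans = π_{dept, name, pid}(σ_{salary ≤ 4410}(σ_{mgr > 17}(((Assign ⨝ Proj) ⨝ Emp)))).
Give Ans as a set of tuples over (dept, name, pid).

Natural join on name: {(cs, 39, 430, Gus, p2), (cs, 39, 430, Gus, rd), (cs, 39, 430, Gus, x1), (cs, 39, 430, Gus, x2), (hr, 10, 1420, Gus, p2), (hr, 10, 1420, Gus, rd), (hr, 10, 1420, Gus, x1), (hr, 10, 1420, Gus, x2), (hr, 10, 6400, Jo, eng), (hr, 10, 6400, Jo, fin), (hr, 10, 6400, Jo, k2), (hr, 10, 6400, Jo, ops), (hr, 10, 6400, Jo, x3), (k1, 24, 4080, Gus, p2), (k1, 24, 4080, Gus, rd), (k1, 24, 4080, Gus, x1), (k1, 24, 4080, Gus, x2), (law, 12, 1170, Gus, p2), (law, 12, 1170, Gus, rd), (law, 12, 1170, Gus, x1), (law, 12, 1170, Gus, x2), (law, 33, 5380, Gus, p2), (law, 33, 5380, Gus, rd), (law, 33, 5380, Gus, x1), (law, 33, 5380, Gus, x2), (law, 35, 7300, Jo, eng), (law, 35, 7300, Jo, fin), (law, 35, 7300, Jo, k2), (law, 35, 7300, Jo, ops), (law, 35, 7300, Jo, x3), (ops, 25, 4130, Jo, eng), (ops, 25, 4130, Jo, fin), (ops, 25, 4130, Jo, k2), (ops, 25, 4130, Jo, ops), (ops, 25, 4130, Jo, x3), (ops, 37, 7140, Jo, eng), (ops, 37, 7140, Jo, fin), (ops, 37, 7140, Jo, k2), (ops, 37, 7140, Jo, ops), (ops, 37, 7140, Jo, x3), (p3, 39, 4410, Gus, p2), (p3, 39, 4410, Gus, rd), (p3, 39, 4410, Gus, x1), (p3, 39, 4410, Gus, x2), (rd, 4, 4000, Jo, eng), (rd, 4, 4000, Jo, fin), (rd, 4, 4000, Jo, k2), (rd, 4, 4000, Jo, ops), (rd, 4, 4000, Jo, x3)}
Natural join on pid: {(cs, 39, 430, Gus, rd, 31), (hr, 10, 1420, Gus, rd, 31), (hr, 10, 6400, Jo, ops, 4), (hr, 10, 6400, Jo, ops, 6), (hr, 10, 6400, Jo, x3, 12), (hr, 10, 6400, Jo, x3, 5), (k1, 24, 4080, Gus, rd, 31), (law, 12, 1170, Gus, rd, 31), (law, 33, 5380, Gus, rd, 31), (law, 35, 7300, Jo, ops, 4), (law, 35, 7300, Jo, ops, 6), (law, 35, 7300, Jo, x3, 12), (law, 35, 7300, Jo, x3, 5), (ops, 25, 4130, Jo, ops, 4), (ops, 25, 4130, Jo, ops, 6), (ops, 25, 4130, Jo, x3, 12), (ops, 25, 4130, Jo, x3, 5), (ops, 37, 7140, Jo, ops, 4), (ops, 37, 7140, Jo, ops, 6), (ops, 37, 7140, Jo, x3, 12), (ops, 37, 7140, Jo, x3, 5), (p3, 39, 4410, Gus, rd, 31), (rd, 4, 4000, Jo, ops, 4), (rd, 4, 4000, Jo, ops, 6), (rd, 4, 4000, Jo, x3, 12), (rd, 4, 4000, Jo, x3, 5)}
Filtering on mgr > 17 leaves {(cs, 39, 430, Gus, rd, 31), (hr, 10, 1420, Gus, rd, 31), (k1, 24, 4080, Gus, rd, 31), (law, 12, 1170, Gus, rd, 31), (law, 33, 5380, Gus, rd, 31), (p3, 39, 4410, Gus, rd, 31)}.
Filtering on salary ≤ 4410 leaves {(cs, 39, 430, Gus, rd, 31), (hr, 10, 1420, Gus, rd, 31), (k1, 24, 4080, Gus, rd, 31), (law, 12, 1170, Gus, rd, 31), (p3, 39, 4410, Gus, rd, 31)}.
π_{dept, name, pid} gives {(cs, Gus, rd), (hr, Gus, rd), (k1, Gus, rd), (law, Gus, rd), (p3, Gus, rd)}.

{(cs, Gus, rd), (hr, Gus, rd), (k1, Gus, rd), (law, Gus, rd), (p3, Gus, rd)}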